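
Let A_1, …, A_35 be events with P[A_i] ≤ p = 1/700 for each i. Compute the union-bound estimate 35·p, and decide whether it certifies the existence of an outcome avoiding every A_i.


Union bound: P[∪_{i=1}^{35} A_i] ≤ Σ_i P[A_i] ≤ 35·p = 35·(1/700) = 1/20.
Numerically: 1/20 ≈ 0.05000.
Is 1/20 < 1? YES.
Since P[∪ A_i] ≤ 1/20 < 1, the complement has P[∩ A_i^c] ≥ 1 − 1/20 = 19/20 > 0, so some outcome avoids every A_i.

35·p = 1/20 ≈ 0.05000; existence CERTIFIED by the union bound.


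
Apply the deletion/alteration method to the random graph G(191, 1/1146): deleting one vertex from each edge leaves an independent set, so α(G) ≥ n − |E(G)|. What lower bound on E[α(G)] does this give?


E[|E(G)|] = C(191, 2)·p = 18145 · (1/1146) = 95/6.
E[α(G)] ≥ n − E[|E(G)|] = 191 − 95/6 = 1051/6.
Numerically: ≈ 175.166667.
(This is only a lower bound; the true E[α(G)] may be larger.)

E[α(G)] ≥ 1051/6 ≈ 175.166667.


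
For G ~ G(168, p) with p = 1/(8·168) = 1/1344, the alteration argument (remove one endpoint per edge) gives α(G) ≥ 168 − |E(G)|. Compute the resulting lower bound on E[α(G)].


E[|E(G)|] = C(168, 2)·p = 14028 · (1/1344) = 167/16.
E[α(G)] ≥ n − E[|E(G)|] = 168 − 167/16 = 2521/16.
Numerically: ≈ 157.5625.
(This is only a lower bound; the true E[α(G)] may be larger.)

E[α(G)] ≥ 2521/16 ≈ 157.5625.


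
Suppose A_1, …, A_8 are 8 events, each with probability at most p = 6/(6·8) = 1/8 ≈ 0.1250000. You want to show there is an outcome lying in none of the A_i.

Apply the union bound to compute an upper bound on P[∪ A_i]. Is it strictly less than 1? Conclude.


Union bound: P[∪_{i=1}^{8} A_i] ≤ Σ_i P[A_i] ≤ 8·p = 8·(1/8) = 1.
Numerically: 1 ≈ 1.0000000.
Is 1 < 1? NO.
Since the bound 1 is ≥ 1, the union bound is uninformative here; it does NOT by itself certify existence.

8·p = 1 ≈ 1.0000000; existence NOT certified by the union bound.


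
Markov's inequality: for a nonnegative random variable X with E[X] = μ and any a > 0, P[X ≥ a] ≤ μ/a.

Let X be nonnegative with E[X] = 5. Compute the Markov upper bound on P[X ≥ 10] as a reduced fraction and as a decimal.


μ = E[X] = 5, a = 10.
Markov: P[X ≥ 10] ≤ μ/a = (5)/10 = 1/2.
Numerically: ≈ 0.5000.
(Since a = 10 > μ = 5.0000, the bound 1/2 is < 1 and informative.)

P[X ≥ 10] ≤ 1/2 ≈ 0.5000.


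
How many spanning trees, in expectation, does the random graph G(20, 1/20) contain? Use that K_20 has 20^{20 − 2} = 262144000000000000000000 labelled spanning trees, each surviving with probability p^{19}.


K_20 has 20^{20 − 2} = 262144000000000000000000 labelled spanning trees.
For each such spanning tree H, let X_H = 1 if all 19 edges of H are present in G. Then P[X_H = 1] = p^{19} = (1/20)^{19} = 1/5242880000000000000000000.
Summing the indicators: E[X] = Σ_H E[X_H] = 262144000000000000000000 · p^{19} = 262144000000000000000000 · 1/5242880000000000000000000 = 1/20.
Numerically: E[X] ≈ 0.05.

E[X] = 262144000000000000000000 · (1/20)^{19} = 1/20 ≈ 0.05.


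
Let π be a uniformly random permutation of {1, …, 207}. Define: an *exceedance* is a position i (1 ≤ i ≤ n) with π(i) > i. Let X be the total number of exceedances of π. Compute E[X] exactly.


Write X = Σ_{i=1}^{207} X_i, where X_i = 1_{π(i) > i}.
For each fixed i, π(i) is uniform over {1, …, 207} (marginal of a uniform permutation), so P[π(i) > i] = (n − i)/n. Summing: Σ_{i=1}^{207} (n − i)/n = (0 + 1 + … + 206)/207 = 207(207 − 1)/(2·207) = (207 − 1)/2.
Hence E[X] = Σ_{i=1}^{207} (207 − i)/207 = 103 ≈ 103.000000.

E[X] = 103 = 103.000000.


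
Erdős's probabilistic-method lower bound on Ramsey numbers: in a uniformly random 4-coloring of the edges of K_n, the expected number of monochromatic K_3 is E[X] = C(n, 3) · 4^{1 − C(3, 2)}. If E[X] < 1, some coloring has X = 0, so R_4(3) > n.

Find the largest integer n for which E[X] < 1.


We need C(n, 3) · 4^{1 − 3} < 1, i.e. C(n, 3) < 4^{3 − 1} = 16.
Check values of n near the boundary:
  n = 4: C(4, 3) = 4; 4 < 16? YES
  n = 5: C(5, 3) = 10; 10 < 16? YES
  n = 6: C(6, 3) = 20; 20 < 16? NO
  n = 7: C(7, 3) = 35; 35 < 16? NO
  n = 8: C(8, 3) = 56; 56 < 16? NO
The largest n with C(n, 3) < 16 is n = 5 (where E[X] = 5/8 ≈ 0.625). Hence R_4(3) > 5, i.e. R_4(3) ≥ 6.

Largest n = 5; hence R_4(3) > 5.


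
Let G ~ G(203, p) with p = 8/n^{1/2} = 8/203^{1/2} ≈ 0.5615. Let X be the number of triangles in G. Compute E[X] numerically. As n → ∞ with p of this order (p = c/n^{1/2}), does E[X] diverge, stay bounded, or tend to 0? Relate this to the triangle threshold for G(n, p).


Number of potential triangles: C(203, 3) = 1373701.
Each occurs with probability p³ ≈ (0.5615)³ ≈ 1.770215e-01.
By linearity: E[X] = C(203, 3)·p³ ≈ 1373701 · 1.770215e-01 ≈ 243174.5487.
Since α = 1/2 < 1, p = c/n^{1/2} ≫ 1/n is above the triangle threshold p ~ 1/n. Asymptotically E[X] ~ (c³/6)·n^{3(1−α)} = (8³/6)·n^{1.5} → ∞; triangles are abundant w.h.p.

E[X] ≈ 243174.5487; in regime p = Θ(1/n^{1/2}) E[X] diverges (above the triangle threshold p ~ 1/n).


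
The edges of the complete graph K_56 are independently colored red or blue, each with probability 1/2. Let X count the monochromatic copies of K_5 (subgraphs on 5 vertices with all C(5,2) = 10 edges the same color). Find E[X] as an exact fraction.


Let X = Σ_S X_S over the C(56, 5) = 3819816 subsets S of size 5, where X_S = 1 if the K_5 on S is monochromatic.
For a fixed S, the K_5 on S has C(5, 2) = 10 edges. P[all 10 edges red] = (1/2)^10, and likewise for blue, so P[monochromatic] = 2·(1/2)^10 = 2^{1 − 10} = 1/512.
By linearity of expectation: E[X] = C(56, 5) · 2^{1 − 10} = 3819816 · 1/512 = 477477/64.
Numerically: E[X] ≈ 7460.57812.

E[X] = C(56,5)·2^(1−C(5,2)) = 477477/64 ≈ 7460.57812.


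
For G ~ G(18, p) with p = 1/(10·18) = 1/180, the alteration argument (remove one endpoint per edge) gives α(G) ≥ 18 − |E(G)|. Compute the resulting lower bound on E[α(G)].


E[|E(G)|] = C(18, 2)·p = 153 · (1/180) = 17/20.
E[α(G)] ≥ n − E[|E(G)|] = 18 − 17/20 = 343/20.
Numerically: ≈ 17.15000.
(This is only a lower bound; the true E[α(G)] may be larger.)

E[α(G)] ≥ 343/20 ≈ 17.15000.


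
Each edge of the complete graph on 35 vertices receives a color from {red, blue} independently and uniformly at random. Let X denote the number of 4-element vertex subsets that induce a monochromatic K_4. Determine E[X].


Let X = Σ_S X_S over the C(35, 4) = 52360 subsets S of size 4, where X_S = 1 if the K_4 on S is monochromatic.
For a fixed S, the K_4 on S has C(4, 2) = 6 edges. P[all 6 edges red] = (1/2)^6, and likewise for blue, so P[monochromatic] = 2·(1/2)^6 = 2^{1 − 6} = 1/32.
By linearity of expectation: E[X] = C(35, 4) · 2^{1 − 6} = 52360 · 1/32 = 6545/4.
Numerically: E[X] ≈ 1636.2500.

E[X] = C(35,4)·2^(1−C(4,2)) = 6545/4 ≈ 1636.2500.


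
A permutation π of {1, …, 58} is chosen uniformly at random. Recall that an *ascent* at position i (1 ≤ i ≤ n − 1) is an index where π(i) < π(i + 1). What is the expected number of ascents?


Write X = Σ X_I over i = 1, …, 57, with X_I the indicator of one ascent.
There are 57 indicators.
For each fixed i, the pair (π(i), π(i+1)) is a uniformly random ordered pair of distinct values from {1, …, 58}; by symmetry P[π(i) < π(i+1)] = 1/2.
By linearity: E[X] = 57 · (1/2) = (58 − 1) · (1/2) = 57/2 ≈ 28.50000.

E[X] = 57/2 = 28.50000.


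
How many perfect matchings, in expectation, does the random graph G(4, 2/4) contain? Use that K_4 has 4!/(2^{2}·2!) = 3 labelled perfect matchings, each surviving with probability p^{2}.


K_4 has 4!/(2^{2}·2!) = 3 labelled perfect matchings.
For each such perfect matching H, let X_H = 1 if all 2 edges of H are present in G. Then P[X_H = 1] = p^{2} = (1/2)^{2} = 1/4.
By linearity: E[X] = Σ_H E[X_H] = 3 · p^{2} = 3 · 1/4 = 3/4.
Numerically: E[X] ≈ 0.75.

E[X] = 3 · (1/2)^{2} = 3/4 ≈ 0.75.


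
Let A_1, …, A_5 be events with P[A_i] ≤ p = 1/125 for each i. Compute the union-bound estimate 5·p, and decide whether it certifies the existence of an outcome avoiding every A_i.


Union bound: P[∪_{i=1}^{5} A_i] ≤ Σ_i P[A_i] ≤ 5·p = 5·(1/125) = 1/25.
Numerically: 1/25 ≈ 0.040000.
Is 1/25 < 1? YES.
Since P[∪ A_i] ≤ 1/25 < 1, the complement has P[∩ A_i^c] ≥ 1 − 1/25 = 24/25 > 0, so some outcome avoids every A_i.

5·p = 1/25 ≈ 0.040000; existence CERTIFIED by the union bound.


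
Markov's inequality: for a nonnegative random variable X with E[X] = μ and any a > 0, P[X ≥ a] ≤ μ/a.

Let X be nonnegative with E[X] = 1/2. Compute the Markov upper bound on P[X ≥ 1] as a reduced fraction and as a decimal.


μ = E[X] = 1/2, a = 1.
Markov: P[X ≥ 1] ≤ μ/a = (1/2)/1 = 1/2.
Numerically: ≈ 0.50000.
(Since a = 1 > μ = 0.50000, the bound 1/2 is < 1 and informative.)

P[X ≥ 1] ≤ 1/2 ≈ 0.50000.


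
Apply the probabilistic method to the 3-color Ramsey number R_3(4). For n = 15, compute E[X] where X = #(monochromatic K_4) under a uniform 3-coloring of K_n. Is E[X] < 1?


E[X] = C(15, 4) · 3^{1 − 6} = 1365 · 3^{−5} = 1365/243.
As a reduced fraction: E[X] = 455/81 ≈ 5.617284.
Is E[X] < 1? NO.
Since E[X] ≥ 1, the first-moment bound is inconclusive at n = 15; it does NOT by itself certify R_3(4) > 15.

E[X] = 455/81 ≈ 5.617284; E[X] ≥ 1; first-moment method inconclusive here.


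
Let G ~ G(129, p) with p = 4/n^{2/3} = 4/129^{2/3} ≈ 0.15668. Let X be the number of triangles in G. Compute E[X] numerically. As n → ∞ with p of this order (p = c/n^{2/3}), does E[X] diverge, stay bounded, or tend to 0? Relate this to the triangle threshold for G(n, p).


Number of potential triangles: C(129, 3) = 349504.
Each occurs with probability p³ ≈ (0.15668)³ ≈ 3.8459227e-03.
By linearity: E[X] = C(129, 3)·p³ ≈ 349504 · 3.8459227e-03 ≈ 1344.16537.
Since α = 2/3 < 1, p = c/n^{2/3} ≫ 1/n is above the triangle threshold p ~ 1/n. Asymptotically E[X] ~ (c³/6)·n^{3(1−α)} = (4³/6)·n^{1} → ∞; triangles are abundant w.h.p.

E[X] ≈ 1344.16537; in regime p = Θ(1/n^{2/3}) E[X] diverges (above the triangle threshold p ~ 1/n).


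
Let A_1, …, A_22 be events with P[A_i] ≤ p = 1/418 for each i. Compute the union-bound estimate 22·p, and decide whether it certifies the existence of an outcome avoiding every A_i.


Union bound: P[∪_{i=1}^{22} A_i] ≤ Σ_i P[A_i] ≤ 22·p = 22·(1/418) = 1/19.
Numerically: 1/19 ≈ 0.0526.
Is 1/19 < 1? YES.
Since P[∪ A_i] ≤ 1/19 < 1, the complement has P[∩ A_i^c] ≥ 1 − 1/19 = 18/19 > 0, so some outcome avoids every A_i.

22·p = 1/19 ≈ 0.0526; existence CERTIFIED by the union bound.


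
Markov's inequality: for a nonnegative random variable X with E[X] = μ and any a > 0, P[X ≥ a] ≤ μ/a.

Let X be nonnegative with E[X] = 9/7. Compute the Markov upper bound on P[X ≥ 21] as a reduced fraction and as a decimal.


μ = E[X] = 9/7, a = 21.
Markov: P[X ≥ 21] ≤ μ/a = (9/7)/21 = 3/49.
Numerically: ≈ 0.06122.
(Since a = 21 > μ = 1.28571, the bound 3/49 is < 1 and informative.)

P[X ≥ 21] ≤ 3/49 ≈ 0.06122.


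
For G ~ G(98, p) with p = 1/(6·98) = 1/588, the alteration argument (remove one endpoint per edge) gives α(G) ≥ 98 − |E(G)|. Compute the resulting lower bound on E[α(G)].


E[|E(G)|] = C(98, 2)·p = 4753 · (1/588) = 97/12.
E[α(G)] ≥ n − E[|E(G)|] = 98 − 97/12 = 1079/12.
Numerically: ≈ 89.917.
(This is only a lower bound; the true E[α(G)] may be larger.)

E[α(G)] ≥ 1079/12 ≈ 89.917.


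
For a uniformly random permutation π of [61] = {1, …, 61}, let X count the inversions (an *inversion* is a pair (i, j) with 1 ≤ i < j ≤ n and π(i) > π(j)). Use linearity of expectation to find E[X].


Write X = Σ X_I over the C(61, 2) = 1830 pairs i < j, with X_I the indicator of one inversion.
There are 1830 indicators.
For each fixed pair i < j, the values π(i) and π(j) are two distinct elements of {1, …, 61} in uniformly random order; by symmetry P[π(i) > π(j)] = 1/2.
By linearity: E[X] = 1830 · (1/2) = C(61, 2) · (1/2) = 1830/2 = 915 ≈ 915.00000.

E[X] = 915 = 915.00000.


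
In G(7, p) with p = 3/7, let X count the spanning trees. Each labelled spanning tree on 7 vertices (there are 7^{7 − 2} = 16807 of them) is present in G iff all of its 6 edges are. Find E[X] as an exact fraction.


K_7 has 7^{7 − 2} = 16807 labelled spanning trees.
For each such spanning tree H, let X_H = 1 if all 6 edges of H are present in G. Then P[X_H = 1] = p^{6} = (3/7)^{6} = 729/117649.
By linearity of expectation: E[X] = Σ_H E[X_H] = 16807 · p^{6} = 16807 · 729/117649 = 729/7.
Numerically: E[X] ≈ 104.1.

E[X] = 16807 · (3/7)^{6} = 729/7 ≈ 104.1.


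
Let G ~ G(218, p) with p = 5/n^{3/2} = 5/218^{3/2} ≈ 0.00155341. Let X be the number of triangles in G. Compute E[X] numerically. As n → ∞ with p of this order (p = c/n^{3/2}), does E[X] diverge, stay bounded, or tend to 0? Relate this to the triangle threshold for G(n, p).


Number of potential triangles: C(218, 3) = 1703016.
Each occurs with probability p³ ≈ (0.00155341)³ ≈ 3.74848512e-09.
By linearity: E[X] = C(218, 3)·p³ ≈ 1703016 · 3.74848512e-09 ≈ 0.006384.
Since α = 3/2 > 1, p = c/n^{3/2} = o(1/n) is below the triangle threshold p ~ 1/n. Asymptotically E[X] ~ (c³/6)·n^{3(1−α)} = (5³/6)·n^{-1.5} → 0, so by Markov's inequality G has no triangles w.h.p.

E[X] ≈ 0.006384; in regime p = Θ(1/n^{3/2}) E[X] tends to 0 (below the triangle threshold p ~ 1/n).


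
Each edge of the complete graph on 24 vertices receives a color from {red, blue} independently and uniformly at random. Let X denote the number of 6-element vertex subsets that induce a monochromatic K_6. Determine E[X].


Let X = Σ_S X_S over the C(24, 6) = 134596 subsets S of size 6, where X_S = 1 if the K_6 on S is monochromatic.
For a fixed S, the K_6 on S has C(6, 2) = 15 edges. P[all 15 edges red] = (1/2)^15, and likewise for blue, so P[monochromatic] = 2·(1/2)^15 = 2^{1 − 15} = 1/16384.
By linearity of expectation: E[X] = C(24, 6) · 2^{1 − 15} = 134596 · 1/16384 = 33649/4096.
Numerically: E[X] ≈ 8.21509.

E[X] = C(24,6)·2^(1−C(6,2)) = 33649/4096 ≈ 8.21509.


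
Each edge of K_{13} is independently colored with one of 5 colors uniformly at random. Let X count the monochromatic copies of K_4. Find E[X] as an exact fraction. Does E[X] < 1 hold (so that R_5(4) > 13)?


E[X] = C(13, 4) · 5^{1 − 6} = 715 · 5^{−5} = 715/3125.
As a reduced fraction: E[X] = 143/625 ≈ 0.228800.
Is E[X] < 1? YES.
Since E[X] < 1, there exists a 5-coloring of K_{13} with no monochromatic K_4; hence R_5(4) > 13.

E[X] = 143/625 ≈ 0.228800; E[X] < 1, so R_5(4) > 13.


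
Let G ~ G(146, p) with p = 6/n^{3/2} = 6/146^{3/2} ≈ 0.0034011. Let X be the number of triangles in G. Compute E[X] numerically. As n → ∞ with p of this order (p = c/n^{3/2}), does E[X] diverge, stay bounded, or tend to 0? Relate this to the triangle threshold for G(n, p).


Number of potential triangles: C(146, 3) = 508080.
Each occurs with probability p³ ≈ (0.0034011)³ ≈ 3.9342858e-08.
By linearity: E[X] = C(146, 3)·p³ ≈ 508080 · 3.9342858e-08 ≈ 0.01999.
Since α = 3/2 > 1, p = c/n^{3/2} = o(1/n) is below the triangle threshold p ~ 1/n. Asymptotically E[X] ~ (c³/6)·n^{3(1−α)} = (6³/6)·n^{-1.5} → 0, so by Markov's inequality G has no triangles w.h.p.

E[X] ≈ 0.01999; in regime p = Θ(1/n^{3/2}) E[X] tends to 0 (below the triangle threshold p ~ 1/n).


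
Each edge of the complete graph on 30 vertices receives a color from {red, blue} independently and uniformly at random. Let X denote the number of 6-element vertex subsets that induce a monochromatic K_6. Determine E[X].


Let X = Σ_S X_S over the C(30, 6) = 593775 subsets S of size 6, where X_S = 1 if the K_6 on S is monochromatic.
For a fixed S, the K_6 on S has C(6, 2) = 15 edges. P[all 15 edges red] = (1/2)^15, and likewise for blue, so P[monochromatic] = 2·(1/2)^15 = 2^{1 − 15} = 1/16384.
By linearity: E[X] = C(30, 6) · 2^{1 − 15} = 593775 · 1/16384 = 593775/16384.
Numerically: E[X] ≈ 36.2411.

E[X] = C(30,6)·2^(1−C(6,2)) = 593775/16384 ≈ 36.2411.


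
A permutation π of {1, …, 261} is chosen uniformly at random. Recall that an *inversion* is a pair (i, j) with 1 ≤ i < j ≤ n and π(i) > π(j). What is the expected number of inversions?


Write X = Σ X_I over the C(261, 2) = 33930 pairs i < j, with X_I the indicator of one inversion.
There are 33930 indicators.
For each fixed pair i < j, the values π(i) and π(j) are two distinct elements of {1, …, 261} in uniformly random order; by symmetry P[π(i) > π(j)] = 1/2.
By linearity: E[X] = 33930 · (1/2) = C(261, 2) · (1/2) = 33930/2 = 16965 ≈ 16965.00000.

E[X] = 16965 = 16965.00000.


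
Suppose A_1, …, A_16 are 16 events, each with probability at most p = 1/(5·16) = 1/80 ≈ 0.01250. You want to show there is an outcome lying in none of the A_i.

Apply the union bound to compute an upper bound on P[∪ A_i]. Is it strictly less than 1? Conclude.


Union bound: P[∪_{i=1}^{16} A_i] ≤ Σ_i P[A_i] ≤ 16·p = 16·(1/80) = 1/5.
Numerically: 1/5 ≈ 0.20000.
Is 1/5 < 1? YES.
Since P[∪ A_i] ≤ 1/5 < 1, the complement has P[∩ A_i^c] ≥ 1 − 1/5 = 4/5 > 0, so some outcome avoids every A_i.

16·p = 1/5 ≈ 0.20000; existence CERTIFIED by the union bound.


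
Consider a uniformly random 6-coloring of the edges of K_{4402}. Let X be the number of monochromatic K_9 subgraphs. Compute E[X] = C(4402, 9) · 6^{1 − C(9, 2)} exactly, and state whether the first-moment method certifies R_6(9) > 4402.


E[X] = C(4402, 9) · 6^{1 − 36} = 1696419745356657449393393700 · 6^{−35} = 1696419745356657449393393700/1719070799748422591028658176.
As a reduced fraction: E[X] = 141368312113054787449449475/143255899979035215919054848 ≈ 0.987.
Is E[X] < 1? YES.
Since E[X] < 1, there exists a 6-coloring of K_{4402} with no monochromatic K_9; hence R_6(9) > 4402.

E[X] = 141368312113054787449449475/143255899979035215919054848 ≈ 0.987; E[X] < 1, so R_6(9) > 4402.


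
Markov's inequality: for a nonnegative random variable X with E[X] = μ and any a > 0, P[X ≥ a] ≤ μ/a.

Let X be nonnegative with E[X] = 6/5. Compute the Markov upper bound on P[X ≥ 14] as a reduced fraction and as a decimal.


μ = E[X] = 6/5, a = 14.
Markov: P[X ≥ 14] ≤ μ/a = (6/5)/14 = 3/35.
Numerically: ≈ 0.086.
(Since a = 14 > μ = 1.200, the bound 3/35 is < 1 and informative.)

P[X ≥ 14] ≤ 3/35 ≈ 0.086.


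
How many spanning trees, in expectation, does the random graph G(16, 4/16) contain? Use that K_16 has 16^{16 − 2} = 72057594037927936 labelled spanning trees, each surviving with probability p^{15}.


K_16 has 16^{16 − 2} = 72057594037927936 labelled spanning trees.
For each such spanning tree H, let X_H = 1 if all 15 edges of H are present in G. Then P[X_H = 1] = p^{15} = (1/4)^{15} = 1/1073741824.
By linearity of expectation: E[X] = Σ_H E[X_H] = 72057594037927936 · p^{15} = 72057594037927936 · 1/1073741824 = 67108864.
Numerically: E[X] ≈ 6.7109e+07.

E[X] = 72057594037927936 · (1/4)^{15} = 67108864 ≈ 6.7109e+07.


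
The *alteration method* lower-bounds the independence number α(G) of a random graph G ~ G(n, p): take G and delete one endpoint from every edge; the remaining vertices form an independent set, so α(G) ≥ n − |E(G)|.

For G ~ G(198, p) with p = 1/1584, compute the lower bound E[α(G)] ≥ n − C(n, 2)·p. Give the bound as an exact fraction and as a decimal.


E[|E(G)|] = C(198, 2)·p = 19503 · (1/1584) = 197/16.
E[α(G)] ≥ n − E[|E(G)|] = 198 − 197/16 = 2971/16.
Numerically: ≈ 185.688.
(This is only a lower bound; the true E[α(G)] may be larger.)

E[α(G)] ≥ 2971/16 ≈ 185.688.


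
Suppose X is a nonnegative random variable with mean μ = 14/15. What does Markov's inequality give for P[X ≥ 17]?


μ = E[X] = 14/15, a = 17.
Markov: P[X ≥ 17] ≤ μ/a = (14/15)/17 = 14/255.
Numerically: ≈ 0.055.
(Since a = 17 > μ = 0.933, the bound 14/255 is < 1 and informative.)

P[X ≥ 17] ≤ 14/255 ≈ 0.055.


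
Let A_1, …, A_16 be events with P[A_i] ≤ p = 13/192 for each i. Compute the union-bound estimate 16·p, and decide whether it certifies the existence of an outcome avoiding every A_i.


Union bound: P[∪_{i=1}^{16} A_i] ≤ Σ_i P[A_i] ≤ 16·p = 16·(13/192) = 13/12.
Numerically: 13/12 ≈ 1.08333.
Is 13/12 < 1? NO.
Since the bound 13/12 is ≥ 1, the union bound is uninformative here; it does NOT by itself certify existence.

16·p = 13/12 ≈ 1.08333; existence NOT certified by the union bound.


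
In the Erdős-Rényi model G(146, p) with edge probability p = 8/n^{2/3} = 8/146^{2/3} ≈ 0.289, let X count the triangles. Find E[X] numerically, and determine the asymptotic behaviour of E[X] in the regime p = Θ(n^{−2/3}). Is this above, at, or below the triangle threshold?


Number of potential triangles: C(146, 3) = 508080.
Each occurs with probability p³ ≈ (0.289)³ ≈ 2.40195e-02.
By linearity: E[X] = C(146, 3)·p³ ≈ 508080 · 2.40195e-02 ≈ 12203.836.
Since α = 2/3 < 1, p = c/n^{2/3} ≫ 1/n is above the triangle threshold p ~ 1/n. Asymptotically E[X] ~ (c³/6)·n^{3(1−α)} = (8³/6)·n^{1} → ∞; triangles are abundant w.h.p.

E[X] ≈ 12203.836; in regime p = Θ(1/n^{2/3}) E[X] diverges (above the triangle threshold p ~ 1/n).


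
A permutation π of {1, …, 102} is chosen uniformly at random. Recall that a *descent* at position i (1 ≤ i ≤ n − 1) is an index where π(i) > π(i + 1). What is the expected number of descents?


Write X = Σ X_I over i = 1, …, 101, with X_I the indicator of one descent.
There are 101 indicators.
For each fixed i, the pair (π(i), π(i+1)) is a uniformly random ordered pair of distinct values from {1, …, 102}; by symmetry P[π(i) > π(i+1)] = 1/2.
By linearity: E[X] = 101 · (1/2) = (102 − 1) · (1/2) = 101/2 ≈ 50.500.

E[X] = 101/2 = 50.500.


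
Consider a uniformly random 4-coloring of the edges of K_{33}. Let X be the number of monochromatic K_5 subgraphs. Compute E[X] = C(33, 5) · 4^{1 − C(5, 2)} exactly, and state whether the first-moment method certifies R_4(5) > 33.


E[X] = C(33, 5) · 4^{1 − 10} = 237336 · 4^{−9} = 237336/262144.
As a reduced fraction: E[X] = 29667/32768 ≈ 0.905.
Is E[X] < 1? YES.
Since E[X] < 1, there exists a 4-coloring of K_{33} with no monochromatic K_5; hence R_4(5) > 33.

E[X] = 29667/32768 ≈ 0.905; E[X] < 1, so R_4(5) > 33.


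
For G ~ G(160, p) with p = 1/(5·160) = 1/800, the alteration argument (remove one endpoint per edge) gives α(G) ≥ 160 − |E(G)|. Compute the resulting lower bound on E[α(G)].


E[|E(G)|] = C(160, 2)·p = 12720 · (1/800) = 159/10.
E[α(G)] ≥ n − E[|E(G)|] = 160 − 159/10 = 1441/10.
Numerically: ≈ 144.10000.
(This is only a lower bound; the true E[α(G)] may be larger.)

E[α(G)] ≥ 1441/10 ≈ 144.10000.


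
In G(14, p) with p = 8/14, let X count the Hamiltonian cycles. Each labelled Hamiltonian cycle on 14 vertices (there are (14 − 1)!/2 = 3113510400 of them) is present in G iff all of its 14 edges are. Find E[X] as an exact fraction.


K_14 has (14 − 1)!/2 = 3113510400 labelled Hamiltonian cycles.
For each such Hamiltonian cycle H, let X_H = 1 if all 14 edges of H are present in G. Then P[X_H = 1] = p^{14} = (4/7)^{14} = 268435456/678223072849.
By linearity: E[X] = Σ_H E[X_H] = 3113510400 · p^{14} = 3113510400 · 268435456/678223072849 = 119396654854963200/96889010407.
Numerically: E[X] ≈ 1.23e+06.

E[X] = 3113510400 · (4/7)^{14} = 119396654854963200/96889010407 ≈ 1.23e+06.


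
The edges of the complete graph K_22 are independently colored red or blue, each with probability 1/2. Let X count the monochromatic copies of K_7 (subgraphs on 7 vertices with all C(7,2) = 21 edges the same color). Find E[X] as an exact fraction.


Let X = Σ_S X_S over the C(22, 7) = 170544 subsets S of size 7, where X_S = 1 if the K_7 on S is monochromatic.
For a fixed S, the K_7 on S has C(7, 2) = 21 edges. P[all 21 edges red] = (1/2)^21, and likewise for blue, so P[monochromatic] = 2·(1/2)^21 = 2^{1 − 21} = 1/1048576.
Summing: E[X] = C(22, 7) · 2^{1 − 21} = 170544 · 1/1048576 = 10659/65536.
Numerically: E[X] ≈ 0.16264.

E[X] = C(22,7)·2^(1−C(7,2)) = 10659/65536 ≈ 0.16264.


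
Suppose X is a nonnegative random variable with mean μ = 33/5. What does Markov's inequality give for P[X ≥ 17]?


μ = E[X] = 33/5, a = 17.
Markov: P[X ≥ 17] ≤ μ/a = (33/5)/17 = 33/85.
Numerically: ≈ 0.3882.
(Since a = 17 > μ = 6.6000, the bound 33/85 is < 1 and informative.)

P[X ≥ 17] ≤ 33/85 ≈ 0.3882.


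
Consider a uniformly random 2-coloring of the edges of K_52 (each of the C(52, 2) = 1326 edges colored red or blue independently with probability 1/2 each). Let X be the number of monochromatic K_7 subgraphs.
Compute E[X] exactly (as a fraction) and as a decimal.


Let X = Σ_S X_S over the C(52, 7) = 133784560 subsets S of size 7, where X_S = 1 if the K_7 on S is monochromatic.
For a fixed S, the K_7 on S has C(7, 2) = 21 edges. P[all 21 edges red] = (1/2)^21, and likewise for blue, so P[monochromatic] = 2·(1/2)^21 = 2^{1 − 21} = 1/1048576.
By linearity: E[X] = C(52, 7) · 2^{1 − 21} = 133784560 · 1/1048576 = 8361535/65536.
Numerically: E[X] ≈ 127.587.

E[X] = C(52,7)·2^(1−C(7,2)) = 8361535/65536 ≈ 127.587.


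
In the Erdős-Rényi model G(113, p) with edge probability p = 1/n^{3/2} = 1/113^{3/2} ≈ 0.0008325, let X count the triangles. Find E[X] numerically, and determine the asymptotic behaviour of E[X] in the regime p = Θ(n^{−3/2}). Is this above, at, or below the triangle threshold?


Number of potential triangles: C(113, 3) = 234136.
Each occurs with probability p³ ≈ (0.0008325)³ ≈ 5.769617e-10.
By linearity: E[X] = C(113, 3)·p³ ≈ 234136 · 5.769617e-10 ≈ 0.0001.
Since α = 3/2 > 1, p = c/n^{3/2} = o(1/n) is below the triangle threshold p ~ 1/n. Asymptotically E[X] ~ (c³/6)·n^{3(1−α)} = (1³/6)·n^{-1.5} → 0, so by Markov's inequality G has no triangles w.h.p.

E[X] ≈ 0.0001; in regime p = Θ(1/n^{3/2}) E[X] tends to 0 (below the triangle threshold p ~ 1/n).


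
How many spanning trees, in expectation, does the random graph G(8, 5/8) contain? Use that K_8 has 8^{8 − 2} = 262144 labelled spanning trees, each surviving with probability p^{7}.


K_8 has 8^{8 − 2} = 262144 labelled spanning trees.
For each such spanning tree H, let X_H = 1 if all 7 edges of H are present in G. Then P[X_H = 1] = p^{7} = (5/8)^{7} = 78125/2097152.
By linearity of expectation: E[X] = Σ_H E[X_H] = 262144 · p^{7} = 262144 · 78125/2097152 = 78125/8.
Numerically: E[X] ≈ 9766.

E[X] = 262144 · (5/8)^{7} = 78125/8 ≈ 9766.


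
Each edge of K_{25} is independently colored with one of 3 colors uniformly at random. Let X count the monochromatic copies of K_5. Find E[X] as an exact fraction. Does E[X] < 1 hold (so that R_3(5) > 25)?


E[X] = C(25, 5) · 3^{1 − 10} = 53130 · 3^{−9} = 53130/19683.
As a reduced fraction: E[X] = 17710/6561 ≈ 2.6993.
Is E[X] < 1? NO.
Since E[X] ≥ 1, the first-moment bound is inconclusive at n = 25; it does NOT by itself certify R_3(5) > 25.

E[X] = 17710/6561 ≈ 2.6993; E[X] ≥ 1; first-moment method inconclusive here.


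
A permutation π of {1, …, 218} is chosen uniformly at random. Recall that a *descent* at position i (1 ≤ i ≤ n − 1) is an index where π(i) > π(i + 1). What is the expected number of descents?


Write X = Σ X_I over i = 1, …, 217, with X_I the indicator of one descent.
There are 217 indicators.
For each fixed i, the pair (π(i), π(i+1)) is a uniformly random ordered pair of distinct values from {1, …, 218}; by symmetry P[π(i) > π(i+1)] = 1/2.
By linearity: E[X] = 217 · (1/2) = (218 − 1) · (1/2) = 217/2 ≈ 108.500000.

E[X] = 217/2 = 108.500000.


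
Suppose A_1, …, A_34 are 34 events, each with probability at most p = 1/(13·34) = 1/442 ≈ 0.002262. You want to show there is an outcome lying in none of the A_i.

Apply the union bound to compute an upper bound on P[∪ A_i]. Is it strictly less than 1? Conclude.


Union bound: P[∪_{i=1}^{34} A_i] ≤ Σ_i P[A_i] ≤ 34·p = 34·(1/442) = 1/13.
Numerically: 1/13 ≈ 0.076923.
Is 1/13 < 1? YES.
Since P[∪ A_i] ≤ 1/13 < 1, the complement has P[∩ A_i^c] ≥ 1 − 1/13 = 12/13 > 0, so some outcome avoids every A_i.

34·p = 1/13 ≈ 0.076923; existence CERTIFIED by the union bound.


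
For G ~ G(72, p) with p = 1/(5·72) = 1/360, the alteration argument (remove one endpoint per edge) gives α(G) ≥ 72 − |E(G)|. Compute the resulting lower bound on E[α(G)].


E[|E(G)|] = C(72, 2)·p = 2556 · (1/360) = 71/10.
E[α(G)] ≥ n − E[|E(G)|] = 72 − 71/10 = 649/10.
Numerically: ≈ 64.90000.
(This is only a lower bound; the true E[α(G)] may be larger.)

E[α(G)] ≥ 649/10 ≈ 64.90000.


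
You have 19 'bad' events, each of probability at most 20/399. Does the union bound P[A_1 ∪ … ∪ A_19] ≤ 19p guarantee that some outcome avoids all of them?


Union bound: P[∪_{i=1}^{19} A_i] ≤ Σ_i P[A_i] ≤ 19·p = 19·(20/399) = 20/21.
Numerically: 20/21 ≈ 0.95238.
Is 20/21 < 1? YES.
Since P[∪ A_i] ≤ 20/21 < 1, the complement has P[∩ A_i^c] ≥ 1 − 20/21 = 1/21 > 0, so some outcome avoids every A_i.

19·p = 20/21 ≈ 0.95238; existence CERTIFIED by the union bound.


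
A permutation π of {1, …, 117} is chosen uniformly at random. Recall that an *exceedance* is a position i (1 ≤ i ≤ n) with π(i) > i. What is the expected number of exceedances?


Write X = Σ_{i=1}^{117} X_i, where X_i = 1_{π(i) > i}.
For each fixed i, π(i) is uniform over {1, …, 117} (marginal of a uniform permutation), so P[π(i) > i] = (n − i)/n. Summing: Σ_{i=1}^{117} (n − i)/n = (0 + 1 + … + 116)/117 = 117(117 − 1)/(2·117) = (117 − 1)/2.
Hence E[X] = Σ_{i=1}^{117} (117 − i)/117 = 58 ≈ 58.000000.

E[X] = 58 = 58.000000.


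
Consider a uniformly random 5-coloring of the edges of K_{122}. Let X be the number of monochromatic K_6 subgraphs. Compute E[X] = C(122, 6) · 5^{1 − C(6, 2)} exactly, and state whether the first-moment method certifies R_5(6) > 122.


E[X] = C(122, 6) · 5^{1 − 15} = 4042116078 · 5^{−14} = 4042116078/6103515625.
As a reduced fraction: E[X] = 4042116078/6103515625 ≈ 0.6623.
Is E[X] < 1? YES.
Since E[X] < 1, there exists a 5-coloring of K_{122} with no monochromatic K_6; hence R_5(6) > 122.

E[X] = 4042116078/6103515625 ≈ 0.6623; E[X] < 1, so R_5(6) > 122.


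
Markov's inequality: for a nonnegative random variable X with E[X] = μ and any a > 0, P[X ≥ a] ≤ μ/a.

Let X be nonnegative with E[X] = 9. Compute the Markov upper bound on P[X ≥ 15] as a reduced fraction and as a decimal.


μ = E[X] = 9, a = 15.
Markov: P[X ≥ 15] ≤ μ/a = (9)/15 = 3/5.
Numerically: ≈ 0.6000.
(Since a = 15 > μ = 9.0000, the bound 3/5 is < 1 and informative.)

P[X ≥ 15] ≤ 3/5 ≈ 0.6000.


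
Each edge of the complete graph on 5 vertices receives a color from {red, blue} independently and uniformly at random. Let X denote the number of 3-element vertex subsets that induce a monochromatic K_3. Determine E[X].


Let X = Σ_S X_S over the C(5, 3) = 10 subsets S of size 3, where X_S = 1 if the K_3 on S is monochromatic.
For a fixed S, the K_3 on S has C(3, 2) = 3 edges. P[all 3 edges red] = (1/2)^3, and likewise for blue, so P[monochromatic] = 2·(1/2)^3 = 2^{1 − 3} = 1/4.
Summing: E[X] = C(5, 3) · 2^{1 − 3} = 10 · 1/4 = 5/2.
Numerically: E[X] ≈ 2.5000.

E[X] = C(5,3)·2^(1−C(3,2)) = 5/2 ≈ 2.5000.


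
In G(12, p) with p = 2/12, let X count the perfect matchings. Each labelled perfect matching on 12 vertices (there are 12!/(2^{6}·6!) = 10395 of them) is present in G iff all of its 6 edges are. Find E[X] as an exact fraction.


K_12 has 12!/(2^{6}·6!) = 10395 labelled perfect matchings.
For each such perfect matching H, let X_H = 1 if all 6 edges of H are present in G. Then P[X_H = 1] = p^{6} = (1/6)^{6} = 1/46656.
Summing the indicators: E[X] = Σ_H E[X_H] = 10395 · p^{6} = 10395 · 1/46656 = 385/1728.
Numerically: E[X] ≈ 0.2228.

E[X] = 10395 · (1/6)^{6} = 385/1728 ≈ 0.2228.


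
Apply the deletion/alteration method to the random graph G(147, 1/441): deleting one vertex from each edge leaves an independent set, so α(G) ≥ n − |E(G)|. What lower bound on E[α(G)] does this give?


E[|E(G)|] = C(147, 2)·p = 10731 · (1/441) = 73/3.
E[α(G)] ≥ n − E[|E(G)|] = 147 − 73/3 = 368/3.
Numerically: ≈ 122.66667.
(This is only a lower bound; the true E[α(G)] may be larger.)

E[α(G)] ≥ 368/3 ≈ 122.66667.


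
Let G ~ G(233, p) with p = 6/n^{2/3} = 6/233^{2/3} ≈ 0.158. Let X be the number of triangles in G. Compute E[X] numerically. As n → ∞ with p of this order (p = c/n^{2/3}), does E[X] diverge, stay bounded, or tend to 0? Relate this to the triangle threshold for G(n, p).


Number of potential triangles: C(233, 3) = 2081156.
Each occurs with probability p³ ≈ (0.158)³ ≈ 3.97871e-03.
By linearity: E[X] = C(233, 3)·p³ ≈ 2081156 · 3.97871e-03 ≈ 8280.309.
Since α = 2/3 < 1, p = c/n^{2/3} ≫ 1/n is above the triangle threshold p ~ 1/n. Asymptotically E[X] ~ (c³/6)·n^{3(1−α)} = (6³/6)·n^{1} → ∞; triangles are abundant w.h.p.

E[X] ≈ 8280.309; in regime p = Θ(1/n^{2/3}) E[X] diverges (above the triangle threshold p ~ 1/n).


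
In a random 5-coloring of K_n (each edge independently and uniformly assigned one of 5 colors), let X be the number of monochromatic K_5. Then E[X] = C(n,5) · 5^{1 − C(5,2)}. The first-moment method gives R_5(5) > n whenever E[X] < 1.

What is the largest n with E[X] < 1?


We need C(n, 5) · 5^{1 − 10} < 1, i.e. C(n, 5) < 5^{10 − 1} = 1953125.
Check values of n near the boundary:
  n = 45: C(45, 5) = 1221759; 1221759 < 1953125? YES
  n = 46: C(46, 5) = 1370754; 1370754 < 1953125? YES
  n = 47: C(47, 5) = 1533939; 1533939 < 1953125? YES
  n = 48: C(48, 5) = 1712304; 1712304 < 1953125? YES
  n = 49: C(49, 5) = 1906884; 1906884 < 1953125? YES
  n = 50: C(50, 5) = 2118760; 2118760 < 1953125? NO
  n = 51: C(51, 5) = 2349060; 2349060 < 1953125? NO
The largest n with C(n, 5) < 1953125 is n = 49 (where E[X] = 1906884/1953125 ≈ 0.9763). Hence R_5(5) > 49, i.e. R_5(5) ≥ 50.

Largest n = 49; hence R_5(5) > 49.


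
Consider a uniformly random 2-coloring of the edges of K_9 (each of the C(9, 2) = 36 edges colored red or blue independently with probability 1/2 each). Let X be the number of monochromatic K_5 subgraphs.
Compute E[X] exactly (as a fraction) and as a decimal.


Let X = Σ_S X_S over the C(9, 5) = 126 subsets S of size 5, where X_S = 1 if the K_5 on S is monochromatic.
For a fixed S, the K_5 on S has C(5, 2) = 10 edges. P[all 10 edges red] = (1/2)^10, and likewise for blue, so P[monochromatic] = 2·(1/2)^10 = 2^{1 − 10} = 1/512.
By linearity: E[X] = C(9, 5) · 2^{1 − 10} = 126 · 1/512 = 63/256.
Numerically: E[X] ≈ 0.2461.

E[X] = C(9,5)·2^(1−C(5,2)) = 63/256 ≈ 0.2461.


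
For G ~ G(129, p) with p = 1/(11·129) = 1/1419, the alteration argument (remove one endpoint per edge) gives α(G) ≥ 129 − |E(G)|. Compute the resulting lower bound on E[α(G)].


E[|E(G)|] = C(129, 2)·p = 8256 · (1/1419) = 64/11.
E[α(G)] ≥ n − E[|E(G)|] = 129 − 64/11 = 1355/11.
Numerically: ≈ 123.182.
(This is only a lower bound; the true E[α(G)] may be larger.)

E[α(G)] ≥ 1355/11 ≈ 123.182.


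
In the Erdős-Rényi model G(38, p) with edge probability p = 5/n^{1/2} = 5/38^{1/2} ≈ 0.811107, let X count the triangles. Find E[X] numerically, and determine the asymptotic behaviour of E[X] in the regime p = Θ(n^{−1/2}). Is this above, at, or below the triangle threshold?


Number of potential triangles: C(38, 3) = 8436.
Each occurs with probability p³ ≈ (0.811107)³ ≈ 5.33623096e-01.
By linearity: E[X] = C(38, 3)·p³ ≈ 8436 · 5.33623096e-01 ≈ 4501.644436.
Since α = 1/2 < 1, p = c/n^{1/2} ≫ 1/n is above the triangle threshold p ~ 1/n. Asymptotically E[X] ~ (c³/6)·n^{3(1−α)} = (5³/6)·n^{1.5} → ∞; triangles are abundant w.h.p.

E[X] ≈ 4501.644436; in regime p = Θ(1/n^{1/2}) E[X] diverges (above the triangle threshold p ~ 1/n).


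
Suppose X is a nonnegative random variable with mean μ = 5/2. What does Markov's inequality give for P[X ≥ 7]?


μ = E[X] = 5/2, a = 7.
Markov: P[X ≥ 7] ≤ μ/a = (5/2)/7 = 5/14.
Numerically: ≈ 0.357.
(Since a = 7 > μ = 2.500, the bound 5/14 is < 1 and informative.)

P[X ≥ 7] ≤ 5/14 ≈ 0.357.


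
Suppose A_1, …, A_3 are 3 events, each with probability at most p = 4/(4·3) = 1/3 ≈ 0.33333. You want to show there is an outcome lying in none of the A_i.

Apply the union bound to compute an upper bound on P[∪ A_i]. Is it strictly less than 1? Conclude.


Union bound: P[∪_{i=1}^{3} A_i] ≤ Σ_i P[A_i] ≤ 3·p = 3·(1/3) = 1.
Numerically: 1 ≈ 1.00000.
Is 1 < 1? NO.
Since the bound 1 is ≥ 1, the union bound is uninformative here; it does NOT by itself certify existence.

3·p = 1 ≈ 1.00000; existence NOT certified by the union bound.


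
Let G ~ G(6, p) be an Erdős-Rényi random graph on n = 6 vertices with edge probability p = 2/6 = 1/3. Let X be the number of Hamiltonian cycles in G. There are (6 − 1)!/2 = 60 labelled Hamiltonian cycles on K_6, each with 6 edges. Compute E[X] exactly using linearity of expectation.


K_6 has (6 − 1)!/2 = 60 labelled Hamiltonian cycles.
For each such Hamiltonian cycle H, let X_H = 1 if all 6 edges of H are present in G. Then P[X_H = 1] = p^{6} = (1/3)^{6} = 1/729.
By linearity: E[X] = Σ_H E[X_H] = 60 · p^{6} = 60 · 1/729 = 20/243.
Numerically: E[X] ≈ 0.0823.

E[X] = 60 · (1/3)^{6} = 20/243 ≈ 0.0823.


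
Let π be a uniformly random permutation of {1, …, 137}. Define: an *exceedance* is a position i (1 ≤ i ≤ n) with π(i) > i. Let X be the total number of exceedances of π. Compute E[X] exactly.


Write X = Σ_{i=1}^{137} X_i, where X_i = 1_{π(i) > i}.
For each fixed i, π(i) is uniform over {1, …, 137} (marginal of a uniform permutation), so P[π(i) > i] = (n − i)/n. Summing: Σ_{i=1}^{137} (n − i)/n = (0 + 1 + … + 136)/137 = 137(137 − 1)/(2·137) = (137 − 1)/2.
Hence E[X] = Σ_{i=1}^{137} (137 − i)/137 = 68 ≈ 68.000000.

E[X] = 68 = 68.000000.


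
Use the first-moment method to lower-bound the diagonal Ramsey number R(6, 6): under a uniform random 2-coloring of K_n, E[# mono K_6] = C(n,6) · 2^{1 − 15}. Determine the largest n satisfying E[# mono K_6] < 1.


We need C(n, 6) · 2^{1 − 15} < 1, i.e. C(n, 6) < 2^{15 − 1} = 16384.
Check values of n near the boundary:
  n = 12: C(12, 6) = 924; 924 < 16384? YES
  n = 13: C(13, 6) = 1716; 1716 < 16384? YES
  n = 14: C(14, 6) = 3003; 3003 < 16384? YES
  n = 15: C(15, 6) = 5005; 5005 < 16384? YES
  n = 16: C(16, 6) = 8008; 8008 < 16384? YES
  n = 17: C(17, 6) = 12376; 12376 < 16384? YES
  n = 18: C(18, 6) = 18564; 18564 < 16384? NO
  n = 19: C(19, 6) = 27132; 27132 < 16384? NO
  n = 20: C(20, 6) = 38760; 38760 < 16384? NO
The largest n with C(n, 6) < 16384 is n = 17 (where E[X] = 1547/2048 ≈ 0.7554). Hence R(6, 6) > 17, i.e. R(6, 6) ≥ 18.

Largest n = 17; hence R(6, 6) > 17.


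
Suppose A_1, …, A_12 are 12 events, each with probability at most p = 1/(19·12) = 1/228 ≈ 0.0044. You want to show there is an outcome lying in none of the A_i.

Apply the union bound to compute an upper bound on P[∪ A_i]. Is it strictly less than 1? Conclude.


Union bound: P[∪_{i=1}^{12} A_i] ≤ Σ_i P[A_i] ≤ 12·p = 12·(1/228) = 1/19.
Numerically: 1/19 ≈ 0.0526.
Is 1/19 < 1? YES.
Since P[∪ A_i] ≤ 1/19 < 1, the complement has P[∩ A_i^c] ≥ 1 − 1/19 = 18/19 > 0, so some outcome avoids every A_i.

12·p = 1/19 ≈ 0.0526; existence CERTIFIED by the union bound.


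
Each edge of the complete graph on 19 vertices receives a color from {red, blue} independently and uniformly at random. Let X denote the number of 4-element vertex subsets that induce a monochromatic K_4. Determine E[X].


Let X = Σ_S X_S over the C(19, 4) = 3876 subsets S of size 4, where X_S = 1 if the K_4 on S is monochromatic.
For a fixed S, the K_4 on S has C(4, 2) = 6 edges. P[all 6 edges red] = (1/2)^6, and likewise for blue, so P[monochromatic] = 2·(1/2)^6 = 2^{1 − 6} = 1/32.
By linearity: E[X] = C(19, 4) · 2^{1 − 6} = 3876 · 1/32 = 969/8.
Numerically: E[X] ≈ 121.125.

E[X] = C(19,4)·2^(1−C(4,2)) = 969/8 ≈ 121.125.
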